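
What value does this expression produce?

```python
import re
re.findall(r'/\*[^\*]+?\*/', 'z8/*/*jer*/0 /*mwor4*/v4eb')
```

['/*jer*/', '/*mwor4*/']

No capturing groups, so `findall` returns the 2 full match strings.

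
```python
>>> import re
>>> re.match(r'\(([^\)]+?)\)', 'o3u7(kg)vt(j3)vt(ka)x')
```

None

With `match`, the pattern is implicitly anchored at the beginning.
Here position 0 doesn't satisfy it, so the call returns None.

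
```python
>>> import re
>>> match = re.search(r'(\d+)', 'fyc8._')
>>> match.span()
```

(3, 4)

This matches one or more of a digit (captured).
The match spans [3:4] → '8'.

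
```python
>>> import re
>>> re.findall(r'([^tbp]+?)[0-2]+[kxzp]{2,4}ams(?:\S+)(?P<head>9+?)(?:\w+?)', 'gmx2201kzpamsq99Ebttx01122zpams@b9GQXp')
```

This matches one or more of any character except [tbp] (lazy) (captured); then one or more of a character in [0-2], then 2 to 4 of one of [kxzp], then the literal 'ams'; then one or more of a non-whitespace character (non-capturing group); then one or more of a literal '9' (lazy) (captured as 'head'); then one or more of a word character (lazy) (non-capturing group).
`findall` packs the 2 group values into a tuple for every match.

[('gmx', '9')]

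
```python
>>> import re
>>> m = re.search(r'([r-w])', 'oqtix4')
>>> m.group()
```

This matches a character in [r-w] (captured).
Unlike `match`, `search` isn't anchored — it looks for the pattern anywhere in the string.
The match spans [2:3] → 't'.
Captured: group 1 = 't'.

't'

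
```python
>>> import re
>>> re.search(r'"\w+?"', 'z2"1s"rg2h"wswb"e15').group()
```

`re.search` scans for the first position where the pattern succeeds.
The match spans [2:6] → '"1s"'.

'"1s"'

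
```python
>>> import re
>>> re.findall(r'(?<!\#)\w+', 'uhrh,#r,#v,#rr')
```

['uhrh', 'r']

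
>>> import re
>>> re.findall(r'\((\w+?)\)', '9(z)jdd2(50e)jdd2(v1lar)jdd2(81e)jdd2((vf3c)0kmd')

['z', '50e', 'v1lar', '81e', 'vf3c']

Scanning left to right: at [1:4] match '(z)', group 1 = 'z'; at [8:13] match '(50e)', group 1 = '50e'; at [17:24] match '(v1lar)', group 1 = 'v1lar'; at [28:33] match '(81e)', group 1 = '81e'; at [38:44] match '(vf3c)', group 1 = 'vf3c'.
`findall` collects group 1 from each match (5 total).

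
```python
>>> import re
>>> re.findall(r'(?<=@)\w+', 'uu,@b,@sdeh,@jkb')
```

Lookahead/lookbehind check context without consuming it, so the matched span excludes the asserted characters.
Since nothing is captured, `findall` lists the 3 matched substrings directly.

['b', 'sdeh', 'jkb']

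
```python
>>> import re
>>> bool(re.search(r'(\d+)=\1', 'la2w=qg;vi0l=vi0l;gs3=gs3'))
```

The backreference `\1` re-matches whatever the first group consumed, character for character.
Here nothing in the string fits, so the call returns None, and `bool(None)` is False.

False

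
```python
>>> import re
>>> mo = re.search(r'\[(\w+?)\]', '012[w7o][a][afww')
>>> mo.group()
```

`search` walks the string left to right and returns the first match it finds.
The match spans [3:8] → '[w7o]'.
Captured: group 1 = 'w7o'.

'[w7o]'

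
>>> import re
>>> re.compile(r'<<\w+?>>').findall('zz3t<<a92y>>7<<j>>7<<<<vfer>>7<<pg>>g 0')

Matches: at [4:12] → '<<a92y>>'; at [13:18] → '<<j>>'; at [21:29] → '<<vfer>>'; at [30:36] → '<<pg>>'.
With no groups in the pattern, `findall` gives back each whole match — 4 here.

['<<a92y>>', '<<j>>', '<<vfer>>', '<<pg>>']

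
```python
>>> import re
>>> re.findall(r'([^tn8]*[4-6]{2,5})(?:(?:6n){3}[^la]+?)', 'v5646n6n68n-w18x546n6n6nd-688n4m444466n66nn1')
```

['x54']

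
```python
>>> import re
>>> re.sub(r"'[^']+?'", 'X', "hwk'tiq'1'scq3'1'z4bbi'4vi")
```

'hwkX1X1X4vi'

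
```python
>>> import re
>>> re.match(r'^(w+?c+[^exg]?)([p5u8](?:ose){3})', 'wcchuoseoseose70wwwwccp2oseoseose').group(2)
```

The match spans [0:14] → 'wcchuoseoseose'.
Captured: group 1 = 'wcch', group 2 = 'uoseoseose'.

'uoseoseose'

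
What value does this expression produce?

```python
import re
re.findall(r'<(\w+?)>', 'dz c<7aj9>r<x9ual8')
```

['7aj9']

`findall` collects group 1 from the one match (1 total).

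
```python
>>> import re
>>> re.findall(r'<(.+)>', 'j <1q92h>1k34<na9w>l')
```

Because there's exactly one group, `findall` drops the full match and keeps group 1 from the one hit.

['1q92h>1k34<na9w']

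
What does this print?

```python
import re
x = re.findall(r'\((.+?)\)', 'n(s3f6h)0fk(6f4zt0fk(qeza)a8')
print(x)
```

Scanning left to right: at [1:8] match '(s3f6h)', group 1 = 's3f6h'; at [11:26] match '(6f4zt0fk(qeza)', group 1 = '6f4zt0fk(qeza'.
One capturing group, so `findall` returns just the captured substring from each match — 2 in all.

['s3f6h', '6f4zt0fk(qeza']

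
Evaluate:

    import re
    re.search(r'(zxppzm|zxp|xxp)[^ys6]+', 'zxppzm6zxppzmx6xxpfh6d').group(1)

'zxp'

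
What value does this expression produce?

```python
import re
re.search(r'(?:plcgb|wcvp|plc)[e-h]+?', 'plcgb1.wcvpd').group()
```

The match spans [0:4] → 'plcg'.

'plcg'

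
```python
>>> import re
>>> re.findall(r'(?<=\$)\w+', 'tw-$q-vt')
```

Lookahead/lookbehind check context without consuming it, so the matched span excludes the asserted characters.
Since nothing is captured, `findall` lists the 1 matched substring directly.

['q']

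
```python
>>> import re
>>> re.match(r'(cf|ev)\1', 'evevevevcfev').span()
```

(0, 4)

A backreference is literal: `\1` must see the identical characters the first group matched.
With `match`, the pattern is implicitly anchored at the beginning.
The match spans [0:4] → 'evev'.
Captured: group 1 = 'ev'.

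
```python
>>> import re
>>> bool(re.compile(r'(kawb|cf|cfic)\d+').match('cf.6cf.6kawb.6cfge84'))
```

False

`re.match` only tries the pattern at the start of the string.
Here the string doesn't start with a match, so the call returns None, and `bool(None)` is False.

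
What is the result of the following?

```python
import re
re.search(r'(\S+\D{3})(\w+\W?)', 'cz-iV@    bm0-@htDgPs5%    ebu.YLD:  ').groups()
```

('cz-i', 'V@')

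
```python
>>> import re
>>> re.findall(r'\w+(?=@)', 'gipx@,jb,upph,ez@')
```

Lookahead/lookbehind check context without consuming it, so the matched span excludes the asserted characters.
Walking the string: at [0:4] → 'gipx'; at [14:16] → 'ez'.
Since nothing is captured, `findall` lists the 2 matched substrings directly.

['gipx', 'ez']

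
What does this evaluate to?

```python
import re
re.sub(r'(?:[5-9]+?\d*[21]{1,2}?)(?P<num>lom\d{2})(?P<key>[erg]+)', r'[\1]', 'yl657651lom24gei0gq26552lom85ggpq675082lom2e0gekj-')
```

'yl[lom24]i0gq2[lom85]pq675082lom2e0gekj-'

This matches one or more of a character in [5-9] (lazy), then zero or more of a digit, then 1 to 2 of one of [21] (lazy) (non-capturing group); then the literal 'lom', then exactly 2 of a digit (captured as 'num'); then one or more of one of [erg] (captured as 'key').
Matches: at [2:15] → '657651lom24ge'; at [20:31] → '6552lom85gg'.
`\1` in the replacement pulls in group 1's text for each match.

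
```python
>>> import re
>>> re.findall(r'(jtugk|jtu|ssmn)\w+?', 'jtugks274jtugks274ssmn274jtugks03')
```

Alternation tries branches left to right and keeps the first one that lets the overall match succeed at that position.
`findall` collects group 1 from each match (4 total).

['jtugk', 'jtugk', 'ssmn', 'jtugk']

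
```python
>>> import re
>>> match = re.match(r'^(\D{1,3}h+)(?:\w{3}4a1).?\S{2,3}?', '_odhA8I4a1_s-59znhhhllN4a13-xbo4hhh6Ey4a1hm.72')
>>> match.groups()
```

('_odh',)

Pattern: anchored at the start of the string; then 1 to 3 of a non-digit, then one or more of the literal 'h' (captured); then exactly 3 of a word character, then the literal '4a1' (non-capturing group); then optionally any character, then 2 to 3 of a non-whitespace character (lazy).
A non-greedy quantifier consumes as few characters as it can — just enough that the remainder of the pattern still matches from where it stops; whatever follows it matches normally.
With `match`, the pattern is implicitly anchored at the beginning.
The match spans [0:13] → '_odhA8I4a1_s-'.
Captured: group 1 = '_odh'.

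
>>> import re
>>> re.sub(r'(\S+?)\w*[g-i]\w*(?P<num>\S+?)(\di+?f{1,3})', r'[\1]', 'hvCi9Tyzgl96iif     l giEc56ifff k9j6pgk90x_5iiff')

'[h]     l [g] [k]'

This matches one or more of a non-whitespace character (lazy) (captured); then zero or more of a word character, then a character in [g-i], then zero or more of a word character; then one or more of a non-whitespace character (lazy) (captured as 'num'); then a digit, then one or more of the literal 'i' (lazy), then 1 to 3 of a literal 'f' (captured).
Matches: at [0:15] → 'hvCi9Tyzgl96iif'; at [22:32] → 'giEc56ifff'; at [33:49] → 'k9j6pgk90x_5iiff'.
The replacement refers to a captured group, so each match is rewritten using its own captured text.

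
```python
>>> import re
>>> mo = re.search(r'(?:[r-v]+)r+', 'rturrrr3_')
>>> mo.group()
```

'rturrrr'

The match spans [0:7] → 'rturrrr'.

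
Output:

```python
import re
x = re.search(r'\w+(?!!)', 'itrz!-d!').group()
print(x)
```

itr

The negative lookaround is zero-width — it rules out positions where the adjacent text would match, without consuming anything.
The match spans [0:3] → 'itr'.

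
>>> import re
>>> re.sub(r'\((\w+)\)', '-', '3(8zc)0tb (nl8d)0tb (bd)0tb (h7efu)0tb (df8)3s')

'3-0tb -0tb -0tb -0tb -3s'

Matches: at [1:6] → '(8zc)'; at [10:16] → '(nl8d)'; at [20:24] → '(bd)'; at [28:35] → '(h7efu)'; at [39:44] → '(df8)'.
Each match is replaced by '-'.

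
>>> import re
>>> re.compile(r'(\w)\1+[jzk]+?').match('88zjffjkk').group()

'88z'

`match` is anchored at position 0; if the pattern doesn't fit there, it returns None.
The match spans [0:3] → '88z'.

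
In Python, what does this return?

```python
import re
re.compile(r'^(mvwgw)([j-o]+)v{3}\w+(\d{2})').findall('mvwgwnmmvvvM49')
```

Pattern: anchored at the start of the string; then the literal 'mvw', then the literal 'gw' (captured); then one or more of a character in [j-o] (captured); then exactly 3 of the literal 'v', then one or more of a word character; then exactly 2 of a digit (captured).
Scanning left to right: at [0:14] match 'mvwgwnmmvvvM49', groups = ('mvwgw', 'nmm', '49').
With 3 capturing groups, `findall` returns a 3-tuple per match.

[('mvwgw', 'nmm', '49')]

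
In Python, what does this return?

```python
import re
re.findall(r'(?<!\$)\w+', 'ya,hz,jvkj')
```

`(?!…)`/`(?<!…)` only lets a position through if the neighbouring text does NOT match; no characters are consumed.
No capturing groups, so `findall` returns the 3 full match strings.

['ya', 'hz', 'jvkj']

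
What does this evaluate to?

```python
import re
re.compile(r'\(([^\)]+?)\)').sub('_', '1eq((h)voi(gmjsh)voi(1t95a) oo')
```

Every occurrence is swapped for '_'.

'1eq_voi_voi_ oo'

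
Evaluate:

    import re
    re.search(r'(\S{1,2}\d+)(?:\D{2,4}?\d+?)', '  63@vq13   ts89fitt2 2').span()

(2, 8)

The pattern matches 1 to 2 of a non-whitespace character, then one or more of a digit (captured); then 2 to 4 of a non-digit (lazy), then one or more of a digit (lazy) (non-capturing group).
A `+?`/`*?`/`{m,n}?` starts at its minimum and grows only as far as needed for what follows to match.
`re.search` tries every starting position until one works.
The match spans [2:8] → '63@vq1'.
Captured: group 1 = '63'.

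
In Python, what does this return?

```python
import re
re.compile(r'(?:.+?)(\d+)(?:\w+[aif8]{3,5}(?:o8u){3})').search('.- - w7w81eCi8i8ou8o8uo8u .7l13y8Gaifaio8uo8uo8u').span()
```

(0, 48)

This matches one or more of any character (lazy) (non-capturing group); then one or more of a digit (captured); then one or more of a word character, then 3 to 5 of one of [aif8], then the literal 'o8u' repeated 3 times (non-capturing group).
`search` walks the string left to right and returns the first match it finds.
The match spans [0:48] → '.- - w7w81eCi8i8ou8o8uo8u .7l13y8Gaifaio8uo8uo8u'.
Captured: group 1 = '7'.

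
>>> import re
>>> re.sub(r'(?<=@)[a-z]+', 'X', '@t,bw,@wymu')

Lookahead/lookbehind check context without consuming it, so the matched span excludes the asserted characters.
Matches: at [1:2] → 't'; at [7:11] → 'wymu'.
Each match is replaced by 'X'.

'@X,bw,@X'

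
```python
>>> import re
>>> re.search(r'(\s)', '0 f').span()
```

(1, 2)

Pattern: whitespace (captured).
The match spans [1:2] → ' '.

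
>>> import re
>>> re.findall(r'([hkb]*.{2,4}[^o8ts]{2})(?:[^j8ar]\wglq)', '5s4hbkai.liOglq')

`findall` collects group 1 from the one match (1 total).

['hbkai.l']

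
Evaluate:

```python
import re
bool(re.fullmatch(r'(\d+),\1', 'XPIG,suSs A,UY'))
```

A backreference is literal: `\1` must see the identical characters the first group matched.
`fullmatch` succeeds only if the pattern covers the string from start to end.
Here the pattern can't cover the whole string, so the call returns None, and `bool(None)` is False.

False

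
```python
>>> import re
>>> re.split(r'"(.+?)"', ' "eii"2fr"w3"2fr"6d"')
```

Lazy quantifiers expand one character at a time until the remainder of the pattern can match.
With a capturing group present, the delimiter's captured portion is kept in the result list.

[' ', 'eii', '2fr', 'w3', '2fr', '6d', '']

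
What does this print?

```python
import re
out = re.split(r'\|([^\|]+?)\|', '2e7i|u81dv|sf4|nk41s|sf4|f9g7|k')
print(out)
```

['2e7i', 'u81dv', 'sf4', 'nk41s', 'sf4', 'f9g7', 'k']

Because the pattern has a capturing group, `split` also inserts each captured text between the pieces.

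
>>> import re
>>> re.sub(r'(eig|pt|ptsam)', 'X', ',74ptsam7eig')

',74Xsam7X'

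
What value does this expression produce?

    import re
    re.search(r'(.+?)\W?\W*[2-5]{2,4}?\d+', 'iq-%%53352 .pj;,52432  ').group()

'iq-%%53352'

Lazy quantifiers expand one character at a time until the remainder of the pattern can match.
The match spans [0:10] → 'iq-%%53352'.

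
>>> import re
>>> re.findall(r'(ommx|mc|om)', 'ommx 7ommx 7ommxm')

['ommx', 'ommx', 'ommx']

Alternation tries branches left to right and keeps the first one that lets the overall match succeed at that position.
Matches: at [0:4] match 'ommx', group 1 = 'ommx'; at [6:10] match 'ommx', group 1 = 'ommx'; at [12:16] match 'ommx', group 1 = 'ommx'.
`findall` collects group 1 from each match (3 total).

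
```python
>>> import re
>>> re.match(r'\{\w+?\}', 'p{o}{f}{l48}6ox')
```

`re.match` won't scan ahead — the pattern has to work from the very first character.
Here position 0 doesn't satisfy it, so the call returns None.

None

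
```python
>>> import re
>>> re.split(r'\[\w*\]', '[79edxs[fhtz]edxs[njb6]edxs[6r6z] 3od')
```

Matches to split on: at [7:13] → '[fhtz]'; at [17:23] → '[njb6]'; at [27:33] → '[6r6z]'.
Each match becomes a cut point; 4 segments remain.

['[79edxs', 'edxs', 'edxs', ' 3od']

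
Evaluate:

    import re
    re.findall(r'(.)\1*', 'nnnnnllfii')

['n', 'l', 'f', 'i']

A backreference is literal: `\1` must see the identical characters the first group matched.
Because there's exactly one group, `findall` drops the full match and keeps group 1 from each hit.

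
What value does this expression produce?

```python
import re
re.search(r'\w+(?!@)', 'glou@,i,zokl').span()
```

Because the assertion is negative and zero-width, positions next to the forbidden text are skipped.
The match spans [0:3] → 'glo'.

(0, 3)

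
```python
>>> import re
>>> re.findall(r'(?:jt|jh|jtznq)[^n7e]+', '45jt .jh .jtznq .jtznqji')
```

['jt .jh .jtz', 'jtz']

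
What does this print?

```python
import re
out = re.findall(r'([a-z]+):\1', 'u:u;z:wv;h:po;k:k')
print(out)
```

['u', 'k']

The backreference `\1` re-matches whatever the first group consumed, character for character.
Matches: at [0:3] match 'u:u', group 1 = 'u'; at [14:17] match 'k:k', group 1 = 'k'.
One capturing group, so `findall` returns just the captured substring from each match — 2 in all.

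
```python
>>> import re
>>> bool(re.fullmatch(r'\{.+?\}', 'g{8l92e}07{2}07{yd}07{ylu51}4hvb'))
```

For `fullmatch`, every character of the input must be accounted for by the pattern.
Here the string isn't matched end-to-end, so the call returns None, and `bool(None)` is False.

False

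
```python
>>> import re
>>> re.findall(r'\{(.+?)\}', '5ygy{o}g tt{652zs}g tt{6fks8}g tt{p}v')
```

['o', '652zs', '6fks8', 'p']

The `?` after the quantifier makes it lazy — it takes as little as possible before letting the rest of the pattern try.
Scanning left to right: at [4:7] match '{o}', group 1 = 'o'; at [11:18] match '{652zs}', group 1 = '652zs'; at [22:29] match '{6fks8}', group 1 = '6fks8'; at [33:36] match '{p}', group 1 = 'p'.
`findall` collects group 1 from each match (4 total).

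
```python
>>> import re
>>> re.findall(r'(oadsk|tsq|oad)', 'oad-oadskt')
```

['oad', 'oadsk']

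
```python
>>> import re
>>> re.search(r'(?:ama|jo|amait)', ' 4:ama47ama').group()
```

'ama'

The match spans [3:6] → 'ama'.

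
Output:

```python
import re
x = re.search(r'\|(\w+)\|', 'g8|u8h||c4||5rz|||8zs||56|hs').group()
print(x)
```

The match spans [2:7] → '|u8h|'.

|u8h|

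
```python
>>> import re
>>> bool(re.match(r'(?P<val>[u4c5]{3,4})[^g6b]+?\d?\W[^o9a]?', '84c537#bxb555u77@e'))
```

This matches 3 to 4 of one of [u4c5] (captured as 'val'); then one or more of any character except [g6b] (lazy), then optionally a digit, then a non-word character; then optionally any character except [o9a].
`match` is anchored at position 0; if the pattern doesn't fit there, it returns None.
Here position 0 doesn't satisfy it, so the call returns None, and `bool(None)` is False.

False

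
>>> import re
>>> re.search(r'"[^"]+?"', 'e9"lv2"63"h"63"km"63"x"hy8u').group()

'"lv2"'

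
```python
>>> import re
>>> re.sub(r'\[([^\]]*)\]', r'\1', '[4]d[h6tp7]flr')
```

'4dh6tp7flr'

Matches: at [0:3] → '[4]'; at [4:11] → '[h6tp7]'.
The replacement refers to a captured group, so each match is rewritten using its own captured text.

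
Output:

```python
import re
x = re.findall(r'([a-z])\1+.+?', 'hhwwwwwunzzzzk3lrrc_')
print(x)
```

After group 1 captures some text, `\1` only succeeds where that same text appears again.
Matches: at [0:3] match 'hhw', group 1 = 'h'; at [3:8] match 'wwwwu', group 1 = 'w'; at [9:14] match 'zzzzk', group 1 = 'z'; at [16:19] match 'rrc', group 1 = 'r'.
With a single group, `findall` returns only what that group captured — 4 items.

['h', 'w', 'z', 'r']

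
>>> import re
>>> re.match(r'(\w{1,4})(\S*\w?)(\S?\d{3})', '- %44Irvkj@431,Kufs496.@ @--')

None

`match` is anchored at position 0; if the pattern doesn't fit there, it returns None.
Here position 0 doesn't satisfy it, so the call returns None.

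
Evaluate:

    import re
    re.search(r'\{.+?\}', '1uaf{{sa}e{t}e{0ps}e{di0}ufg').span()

Unlike `match`, `search` isn't anchored — it looks for the pattern anywhere in the string.
The match spans [4:9] → '{{sa}'.

(4, 9)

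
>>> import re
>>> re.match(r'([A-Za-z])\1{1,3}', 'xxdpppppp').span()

(0, 2)

`re.match` only tries the pattern at the start of the string.
The match spans [0:2] → 'xx'.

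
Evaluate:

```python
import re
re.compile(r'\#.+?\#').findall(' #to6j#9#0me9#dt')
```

Because the quantifier is non-greedy, it stops expanding at the earliest point where the rest of the pattern can succeed.
Matches: at [1:7] → '#to6j#'; at [8:14] → '#0me9#'.
Since nothing is captured, `findall` lists the 2 matched substrings directly.

['#to6j#', '#0me9#']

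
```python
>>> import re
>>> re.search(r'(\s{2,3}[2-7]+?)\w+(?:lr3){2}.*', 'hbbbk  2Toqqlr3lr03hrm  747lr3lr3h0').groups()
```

('  7',)

Pattern: 2 to 3 of whitespace, then one or more of a character in [2-7] (lazy) (captured); then one or more of a word character; then the literal 'lr3' repeated 2 times, then zero or more of any character.
With the lazy modifier that quantifier settles for the fewest repetitions that let the rest of the pattern succeed (the atoms after it are unaffected and can still be greedy).
`search` walks the string left to right and returns the first match it finds.
The match spans [22:35] → '  747lr3lr3h0'.
Captured: group 1 = '  7'.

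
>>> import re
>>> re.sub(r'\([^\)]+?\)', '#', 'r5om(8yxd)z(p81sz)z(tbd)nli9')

Each match is replaced by '#'.

'r5om#z#z#nli9'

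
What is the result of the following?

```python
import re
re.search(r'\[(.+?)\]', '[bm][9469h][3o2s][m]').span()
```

(0, 4)

Unlike `match`, `search` isn't anchored — it looks for the pattern anywhere in the string.
The match spans [0:4] → '[bm]'.
Captured: group 1 = 'bm'.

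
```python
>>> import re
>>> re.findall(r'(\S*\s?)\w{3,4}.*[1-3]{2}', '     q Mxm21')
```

Pattern: zero or more of a non-whitespace character, then optionally whitespace (captured); then 3 to 4 of a word character, then zero or more of any character, then exactly 2 of a character in [1-3].
Matches: at [5:12] match 'q Mxm21', group 1 = 'q '.
Because there's exactly one group, `findall` drops the full match and keeps group 1 from the one hit.

['q ']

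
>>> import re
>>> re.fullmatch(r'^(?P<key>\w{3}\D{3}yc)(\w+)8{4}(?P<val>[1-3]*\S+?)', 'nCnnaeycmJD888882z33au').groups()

The match spans [0:22] → 'nCnnaeycmJD888882z33au'.
Captured: group 1 = 'nCnnaeyc', group 2 = 'mJD8', group 3 = '2z33au'.

('nCnnaeyc', 'mJD8', '2z33au')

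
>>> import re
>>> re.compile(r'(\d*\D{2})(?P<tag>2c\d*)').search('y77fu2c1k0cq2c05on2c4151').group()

The match spans [1:8] → '77fu2c1'.

'77fu2c1'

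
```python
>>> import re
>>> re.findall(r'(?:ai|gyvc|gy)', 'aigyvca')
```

['ai', 'gyvc']

`|` is ordered: at each position the engine commits to the first alternative that works.
Since nothing is captured, `findall` lists the 2 matched substrings directly.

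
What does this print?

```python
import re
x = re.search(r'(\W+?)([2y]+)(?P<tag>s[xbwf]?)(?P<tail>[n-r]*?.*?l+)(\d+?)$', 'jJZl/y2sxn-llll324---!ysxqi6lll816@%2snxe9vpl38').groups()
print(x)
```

('/', 'y2', 'sx', 'n-llll324---!ysxqi6lll816@%2snxe9vpl', '38')

Pattern: one or more of a non-word character (lazy) (captured); then one or more of one of [2y] (captured); then the literal 's', then optionally one of [xbwf] (captured as 'tag'); then zero or more of a character in [n-r] (lazy), then zero or more of any character (lazy), then one or more of a literal 'l' (captured as 'tail'); then one or more of a digit (lazy) (captured); then anchored at the end.
`re.search` tries every starting position until one works.
The match spans [4:47] → '/y2sxn-llll324---!ysxqi6lll816@%2snxe9vpl38'.
Captured: group 1 = '/', group 2 = 'y2', group 3 = 'sx', group 4 = 'n-llll324---!ysxqi6lll816@%2snxe9vpl', group 5 = '38'.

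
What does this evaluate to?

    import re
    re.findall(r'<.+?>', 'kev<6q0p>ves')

['<6q0p>']

Scanning left to right: at [3:9] → '<6q0p>'.
`findall` yields the raw match text (1 of them) because the pattern has no groups.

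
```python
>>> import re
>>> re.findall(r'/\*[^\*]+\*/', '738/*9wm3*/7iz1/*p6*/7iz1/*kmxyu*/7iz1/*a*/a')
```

['/*9wm3*/', '/*p6*/', '/*kmxyu*/', '/*a*/']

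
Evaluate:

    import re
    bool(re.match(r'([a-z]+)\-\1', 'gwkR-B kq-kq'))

False

`re.match` won't scan ahead — the pattern has to work from the very first character.
Here the pattern fails at index 0, so the call returns None, and `bool(None)` is False.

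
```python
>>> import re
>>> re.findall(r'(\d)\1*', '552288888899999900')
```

After group 1 captures some text, `\1` only succeeds where that same text appears again.
Matches: at [0:2] match '55', group 1 = '5'; at [2:4] match '22', group 1 = '2'; at [4:10] match '888888', group 1 = '8'; at [10:16] match '999999', group 1 = '9'; at [16:18] match '00', group 1 = '0'.
With a single group, `findall` returns only what that group captured — 5 items.

['5', '2', '8', '9', '0']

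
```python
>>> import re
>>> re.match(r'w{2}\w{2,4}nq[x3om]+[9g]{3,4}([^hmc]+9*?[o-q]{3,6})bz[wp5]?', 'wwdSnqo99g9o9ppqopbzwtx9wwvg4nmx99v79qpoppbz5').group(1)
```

Pattern: exactly 2 of the literal 'w', then 2 to 4 of a word character; then the literal 'nq', then one or more of one of [x3om]; then 3 to 4 of one of [9g]; then one or more of any character except [hmc], then zero or more of a literal '9' (lazy), then 3 to 6 of a character in [o-q] (captured); then the literal 'bz', then optionally one of [wp5].
With `match`, the pattern is implicitly anchored at the beginning.
The match spans [0:21] → 'wwdSnqo99g9o9ppqopbzw'.
Captured: group 1 = 'o9ppqop'.

'o9ppqop'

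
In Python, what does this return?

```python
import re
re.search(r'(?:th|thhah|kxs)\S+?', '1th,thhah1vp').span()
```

(1, 4)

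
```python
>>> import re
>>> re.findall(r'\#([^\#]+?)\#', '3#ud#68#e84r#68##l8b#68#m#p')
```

['ud', 'e84r', 'l8b', 'm']

`findall` collects group 1 from each match (4 total).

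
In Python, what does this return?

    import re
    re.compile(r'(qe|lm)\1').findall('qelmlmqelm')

`\1` is not a pattern — it's the concrete string captured by group 1, re-applied verbatim.
Scanning left to right: at [2:6] match 'lmlm', group 1 = 'lm'.
`findall` collects group 1 from the one match (1 total).

['lm']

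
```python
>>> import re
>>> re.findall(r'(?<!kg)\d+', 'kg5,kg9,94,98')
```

['94', '98']

The negative lookahead/lookbehind blocks any match where the forbidden context is present.
Matches: at [8:10] → '94'; at [11:13] → '98'.
`findall` yields the raw match text (2 of them) because the pattern has no groups.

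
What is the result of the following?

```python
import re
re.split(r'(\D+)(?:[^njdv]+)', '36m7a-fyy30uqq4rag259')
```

With a capturing group present, the delimiter's captured portion is kept in the result list.

['36', 'm', '']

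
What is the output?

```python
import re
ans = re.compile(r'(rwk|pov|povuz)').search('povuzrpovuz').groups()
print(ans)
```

Alternation tries branches left to right and keeps the first one that lets the overall match succeed at that position.
`re.search` tries every starting position until one works.
The match spans [0:3] → 'pov'.
Captured: group 1 = 'pov'.

('pov',)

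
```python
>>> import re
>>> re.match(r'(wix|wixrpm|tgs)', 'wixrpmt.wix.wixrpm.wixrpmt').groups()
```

('wix',)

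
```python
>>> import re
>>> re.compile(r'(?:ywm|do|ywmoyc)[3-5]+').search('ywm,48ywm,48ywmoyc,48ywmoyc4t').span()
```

The match spans [21:28] → 'ywmoyc4'.

(21, 28)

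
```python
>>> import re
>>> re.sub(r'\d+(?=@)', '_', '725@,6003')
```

The positive lookaround only admits positions where the adjacent text matches; those characters stay outside the span.
Every occurrence is swapped for '_'.

'_@,6003'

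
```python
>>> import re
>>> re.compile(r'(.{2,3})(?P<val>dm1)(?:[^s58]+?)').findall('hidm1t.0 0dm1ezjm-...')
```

The pattern matches 2 to 3 of any character (captured); then the literal 'dm', then a literal '1' (captured as 'val'); then one or more of any character except [s58] (lazy) (non-capturing group).
Because the quantifier is non-greedy, it stops expanding at the earliest point where the rest of the pattern can succeed.
Walking the string: at [0:6] match 'hidm1t', groups = ('hi', 'dm1'); at [7:14] match '0 0dm1e', groups = ('0 0', 'dm1').
2 groups means each result is a tuple of 2 captured strings — 2 here.

[('hi', 'dm1'), ('0 0', 'dm1')]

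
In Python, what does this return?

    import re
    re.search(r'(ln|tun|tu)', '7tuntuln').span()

(1, 4)

Alternation tries branches left to right and keeps the first one that lets the overall match succeed at that position.
The match spans [1:4] → 'tun'.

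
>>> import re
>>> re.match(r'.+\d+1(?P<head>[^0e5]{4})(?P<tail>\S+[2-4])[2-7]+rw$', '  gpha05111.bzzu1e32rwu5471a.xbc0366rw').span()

(0, 38)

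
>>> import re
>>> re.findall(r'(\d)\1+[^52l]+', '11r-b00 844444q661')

A backreference is literal: `\1` must see the identical characters the first group matched.
Matches: at [0:18] match '11r-b00 844444q661', group 1 = '1'.
Because there's exactly one group, `findall` drops the full match and keeps group 1 from the one hit.

['1']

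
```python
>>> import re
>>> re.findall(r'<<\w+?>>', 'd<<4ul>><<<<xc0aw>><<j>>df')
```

['<<4ul>>', '<<xc0aw>>', '<<j>>']

Matches: at [1:8] → '<<4ul>>'; at [10:19] → '<<xc0aw>>'; at [19:24] → '<<j>>'.
No capturing groups, so `findall` returns the 3 full match strings.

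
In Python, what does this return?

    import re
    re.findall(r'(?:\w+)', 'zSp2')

['zSp2']

This matches one or more of a word character (non-capturing group).
Walking the string: at [0:4] → 'zSp2'.
No capturing groups, so `findall` returns the 1 full match string.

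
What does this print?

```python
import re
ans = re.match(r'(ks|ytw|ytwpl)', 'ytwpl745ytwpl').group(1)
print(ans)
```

ytw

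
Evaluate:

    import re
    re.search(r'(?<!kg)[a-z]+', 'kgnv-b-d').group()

'kgnv'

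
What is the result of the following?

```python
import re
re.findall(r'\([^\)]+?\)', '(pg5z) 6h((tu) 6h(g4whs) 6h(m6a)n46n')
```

`findall` yields the raw match text (4 of them) because the pattern has no groups.

['(pg5z)', '((tu)', '(g4whs)', '(m6a)']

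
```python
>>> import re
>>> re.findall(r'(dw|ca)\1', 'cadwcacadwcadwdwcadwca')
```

After group 1 captures some text, `\1` only succeeds where that same text appears again.
Because there's exactly one group, `findall` drops the full match and keeps group 1 from each hit.

['ca', 'dw']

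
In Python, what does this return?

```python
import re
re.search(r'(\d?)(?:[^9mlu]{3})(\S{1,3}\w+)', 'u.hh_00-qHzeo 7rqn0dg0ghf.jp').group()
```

'.hh_00'

Pattern: optionally a digit (captured); then exactly 3 of any character except [9mlu] (non-capturing group); then 1 to 3 of a non-whitespace character, then one or more of a word character (captured).
`re.search` scans for the first position where the pattern succeeds.
The match spans [1:7] → '.hh_00'.
Captured: group 1 = '', group 2 = '_00'.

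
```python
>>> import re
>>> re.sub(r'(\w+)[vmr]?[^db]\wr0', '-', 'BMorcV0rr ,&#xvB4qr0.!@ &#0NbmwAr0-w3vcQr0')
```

Pattern: one or more of a word character (captured); then optionally one of [vmr], then any character except [db]; then a word character, then the literal 'r0'.
Matches: at [13:20] → 'xvB4qr0'; at [26:34] → '0NbmwAr0'; at [35:42] → 'w3vcQr0'.
Every occurrence is swapped for '-'.

'BMorcV0rr ,&#-.!@ &#---'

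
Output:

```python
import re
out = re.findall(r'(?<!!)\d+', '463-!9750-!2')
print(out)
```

['463', '750']

The negative lookahead/lookbehind blocks any match where the forbidden context is present.
Walking the string: at [0:3] → '463'; at [6:9] → '750'.
`findall` yields the raw match text (2 of them) because the pattern has no groups.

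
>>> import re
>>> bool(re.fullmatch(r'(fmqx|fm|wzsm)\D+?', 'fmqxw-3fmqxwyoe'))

False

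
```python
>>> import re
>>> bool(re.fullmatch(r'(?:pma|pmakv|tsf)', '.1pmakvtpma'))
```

False

`fullmatch` succeeds only if the pattern covers the string from start to end.
Here the pattern can't cover the whole string, so the call returns None, and `bool(None)` is False.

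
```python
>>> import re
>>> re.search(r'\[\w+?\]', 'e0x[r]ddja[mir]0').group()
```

'[r]'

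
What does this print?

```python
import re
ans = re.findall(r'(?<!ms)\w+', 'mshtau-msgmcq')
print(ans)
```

['mshtau', 'msgmcq']

The negative lookaround is zero-width — it rules out positions where the adjacent text would match, without consuming anything.
Matches: at [0:6] → 'mshtau'; at [7:13] → 'msgmcq'.
`findall` yields the raw match text (2 of them) because the pattern has no groups.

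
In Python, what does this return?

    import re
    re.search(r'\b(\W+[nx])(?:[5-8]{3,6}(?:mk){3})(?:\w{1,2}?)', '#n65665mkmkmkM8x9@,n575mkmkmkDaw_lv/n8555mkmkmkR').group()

'@,n575mkmkmkD'

A non-greedy quantifier consumes as few characters as it can — just enough that the remainder of the pattern still matches from where it stops; whatever follows it matches normally.
The match spans [17:30] → '@,n575mkmkmkD'.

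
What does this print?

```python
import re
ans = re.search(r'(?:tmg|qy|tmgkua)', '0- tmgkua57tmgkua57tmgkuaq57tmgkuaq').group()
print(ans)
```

tmg

Alternation tries branches left to right and keeps the first one that lets the overall match succeed at that position.
`re.search` tries every starting position until one works.
The match spans [3:6] → 'tmg'.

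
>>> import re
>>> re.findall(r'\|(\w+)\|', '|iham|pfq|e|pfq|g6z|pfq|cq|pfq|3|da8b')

Scanning left to right: at [0:6] match '|iham|', group 1 = 'iham'; at [9:12] match '|e|', group 1 = 'e'; at [15:20] match '|g6z|', group 1 = 'g6z'; at [23:27] match '|cq|', group 1 = 'cq'; at [30:33] match '|3|', group 1 = '3'.
Because there's exactly one group, `findall` drops the full match and keeps group 1 from each hit.

['iham', 'e', 'g6z', 'cq', '3']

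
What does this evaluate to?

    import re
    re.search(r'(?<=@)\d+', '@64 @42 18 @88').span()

The `(?=…)`/`(?<=…)` assertion just peeks at neighbouring text; it doesn't advance the match position.
`re.search` scans for the first position where the pattern succeeds.
The match spans [1:3] → '64'.

(1, 3)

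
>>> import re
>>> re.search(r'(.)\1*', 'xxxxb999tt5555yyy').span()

(0, 4)

After group 1 captures some text, `\1` only succeeds where that same text appears again.
`re.search` tries every starting position until one works.
The match spans [0:4] → 'xxxx'.
Captured: group 1 = 'x'.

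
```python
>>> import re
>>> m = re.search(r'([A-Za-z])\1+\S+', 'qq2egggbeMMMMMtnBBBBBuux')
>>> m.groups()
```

The match spans [0:24] → 'qq2egggbeMMMMMtnBBBBBuux'.
Captured: group 1 = 'q'.

('q',)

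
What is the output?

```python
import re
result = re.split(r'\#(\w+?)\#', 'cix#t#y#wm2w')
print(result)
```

['cix', 't', 'y#wm2w']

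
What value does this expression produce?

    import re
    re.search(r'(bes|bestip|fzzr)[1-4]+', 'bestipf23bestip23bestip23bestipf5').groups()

('bestip',)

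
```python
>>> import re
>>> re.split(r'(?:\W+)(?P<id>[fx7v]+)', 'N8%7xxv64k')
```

['N8', '7xxv', '64k']

This matches one or more of a non-word character (non-capturing group); then one or more of one of [fx7v] (captured as 'id').
Matches to split on: at [2:7] → '%7xxv'.
`re.split` interleaves the captured-group text with the surrounding fragments.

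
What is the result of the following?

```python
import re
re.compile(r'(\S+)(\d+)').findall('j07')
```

Pattern: one or more of a non-whitespace character (captured); then one or more of a digit (captured).
Walking the string: at [0:3] match 'j07', groups = ('j0', '7').
With 2 capturing groups, `findall` returns a 2-tuple per match.

[('j0', '7')]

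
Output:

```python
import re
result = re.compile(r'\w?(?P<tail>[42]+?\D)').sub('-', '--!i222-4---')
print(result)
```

--!----

The pattern matches optionally a word character; then one or more of one of [42] (lazy), then a non-digit (captured as 'tail').
Every occurrence is swapped for '-'.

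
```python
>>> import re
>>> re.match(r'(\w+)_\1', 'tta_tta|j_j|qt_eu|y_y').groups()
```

('tta',)

After group 1 captures some text, `\1` only succeeds where that same text appears again.
With `match`, the pattern is implicitly anchored at the beginning.
The match spans [0:7] → 'tta_tta'.
Captured: group 1 = 'tta'.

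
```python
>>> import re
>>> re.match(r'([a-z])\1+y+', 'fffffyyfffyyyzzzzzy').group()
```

The backreference `\1` re-matches whatever the first group consumed, character for character.
`re.match` only tries the pattern at the start of the string.
The match spans [0:7] → 'fffffyy'.
Captured: group 1 = 'f'.

'fffffyy'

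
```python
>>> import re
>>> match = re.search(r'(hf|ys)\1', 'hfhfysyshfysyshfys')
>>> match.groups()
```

The match spans [0:4] → 'hfhf'.
Captured: group 1 = 'hf'.

('hf',)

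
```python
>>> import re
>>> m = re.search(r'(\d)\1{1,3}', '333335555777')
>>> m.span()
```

After group 1 captures some text, `\1` only succeeds where that same text appears again.
The match spans [0:4] → '3333'.

(0, 4)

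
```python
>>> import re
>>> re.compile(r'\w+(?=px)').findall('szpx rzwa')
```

['sz']

Because the assertion is zero-width, the text it checks is not consumed and won't appear in the result.
Walking the string: at [0:2] → 'sz'.
No capturing groups, so `findall` returns the 1 full match string.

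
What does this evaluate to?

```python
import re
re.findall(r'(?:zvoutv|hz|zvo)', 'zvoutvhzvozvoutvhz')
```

['zvoutv', 'hz', 'zvoutv', 'hz']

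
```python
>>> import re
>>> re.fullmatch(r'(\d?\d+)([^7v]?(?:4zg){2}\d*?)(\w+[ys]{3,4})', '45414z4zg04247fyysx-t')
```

Pattern: optionally a digit, then one or more of a digit (captured); then optionally any character except [7v], then the literal '4zg' repeated 2 times, then zero or more of a digit (lazy) (captured); then one or more of a word character, then 3 to 4 of one of [ys] (captured).
`re.fullmatch` requires the pattern to consume the entire string.
Here the string isn't matched end-to-end, so the call returns None.

None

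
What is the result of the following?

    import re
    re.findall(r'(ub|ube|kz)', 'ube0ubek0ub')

['ub', 'ub', 'ub']

The regex engine tests alternatives in the order written; an earlier branch that matches wins even if a later one would match more.
Scanning left to right: at [0:2] match 'ub', group 1 = 'ub'; at [4:6] match 'ub', group 1 = 'ub'; at [9:11] match 'ub', group 1 = 'ub'.
With a single group, `findall` returns only what that group captured — 3 items.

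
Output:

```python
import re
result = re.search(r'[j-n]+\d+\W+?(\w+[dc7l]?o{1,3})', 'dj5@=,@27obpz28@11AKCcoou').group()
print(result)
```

j5@=,@27o

This matches one or more of a character in [j-n], then one or more of a digit, then one or more of a non-word character (lazy); then one or more of a word character, then optionally one of [dc7l], then 1 to 3 of a literal 'o' (captured).
The match spans [1:10] → 'j5@=,@27o'.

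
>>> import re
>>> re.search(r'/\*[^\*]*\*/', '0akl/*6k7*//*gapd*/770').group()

'/*6k7*/'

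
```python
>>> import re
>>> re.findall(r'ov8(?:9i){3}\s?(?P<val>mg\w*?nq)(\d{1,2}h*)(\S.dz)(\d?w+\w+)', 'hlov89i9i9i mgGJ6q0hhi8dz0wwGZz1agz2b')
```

[]

`findall` packs the 4 group values into a tuple for every match.
Nothing in the string satisfies the pattern, so the list is empty.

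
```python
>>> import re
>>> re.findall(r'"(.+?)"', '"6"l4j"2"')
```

['6', '2']

The `?` after the quantifier makes it lazy — it takes as little as possible before letting the rest of the pattern try.
Walking the string: at [0:3] match '"6"', group 1 = '6'; at [6:9] match '"2"', group 1 = '2'.
`findall` collects group 1 from each match (2 total).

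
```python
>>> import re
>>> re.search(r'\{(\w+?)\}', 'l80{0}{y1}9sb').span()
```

(3, 6)

The match spans [3:6] → '{0}'.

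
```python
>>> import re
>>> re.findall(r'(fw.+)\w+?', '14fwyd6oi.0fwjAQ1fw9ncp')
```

['fwyd6oi.0fwjAQ1fw9nc']

This matches the literal 'fw', then one or more of any character (captured); then one or more of a word character (lazy).
Scanning left to right: at [2:23] match 'fwyd6oi.0fwjAQ1fw9ncp', group 1 = 'fwyd6oi.0fwjAQ1fw9nc'.
With a single group, `findall` returns only what that group captured — 1 item.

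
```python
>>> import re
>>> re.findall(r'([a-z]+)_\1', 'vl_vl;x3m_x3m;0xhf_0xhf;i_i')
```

['vl', 'i']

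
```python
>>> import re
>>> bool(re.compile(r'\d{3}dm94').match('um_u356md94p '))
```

False

This matches exactly 3 of a digit; then the literal 'dm', then the literal '94'.
With `match`, the pattern is implicitly anchored at the beginning.
Here the string doesn't start with a match, so the call returns None, and `bool(None)` is False.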